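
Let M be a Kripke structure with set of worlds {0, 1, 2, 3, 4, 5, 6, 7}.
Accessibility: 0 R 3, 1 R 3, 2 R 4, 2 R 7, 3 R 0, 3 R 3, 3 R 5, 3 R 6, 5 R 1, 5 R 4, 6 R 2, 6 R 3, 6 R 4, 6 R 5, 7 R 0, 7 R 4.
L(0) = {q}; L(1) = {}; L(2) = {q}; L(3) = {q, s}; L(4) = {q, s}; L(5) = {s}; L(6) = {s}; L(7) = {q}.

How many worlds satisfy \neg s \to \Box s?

Recall that \Box ψ holds at a world iff ψ holds at every accessible world, and \Diamond ψ holds iff ψ holds at some accessible world.
Let φ = \neg s \to \Box s. Evaluate φ at each world:
  0 (successors {3}): φ is true.
  1 (successors {3}): φ is true.
  2 (successors {4, 7}): φ is false.
  3 (successors {0, 3, 5, 6}): φ is true.
  4 (successors ∅): φ is true.
  5 (successors {1, 4}): φ is true.
  6 (successors {2, 3, 4, 5}): φ is true.
  7 (successors {0, 4}): φ is false.
For instance, at 5:
  At 5: \neg s is false, \Box s is false, so \neg s \to \Box s is true.
    At 5: \Box s requires s at every successor {1, 4}.
      s fails at 1, so \Box s is false at 5.
Satisfying worlds: {0, 1, 3, 4, 5, 6}

6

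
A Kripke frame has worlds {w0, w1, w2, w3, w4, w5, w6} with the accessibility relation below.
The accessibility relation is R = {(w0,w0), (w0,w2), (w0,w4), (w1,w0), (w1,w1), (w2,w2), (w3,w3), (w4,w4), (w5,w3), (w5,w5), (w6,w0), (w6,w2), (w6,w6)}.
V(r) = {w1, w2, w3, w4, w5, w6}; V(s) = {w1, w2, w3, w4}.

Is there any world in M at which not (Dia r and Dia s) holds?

Recall that Dia ψ holds at a world iff ψ holds at some accessible world.
Let φ = not (Dia r and Dia s). Evaluate φ at each world:
  w0 (successors {w0, w2, w4}): φ is false.
  w1 (successors {w0, w1}): φ is false.
  w2 (successors {w2}): φ is false.
  w3 (successors {w3}): φ is false.
  w4 (successors {w4}): φ is false.
  w5 (successors {w3, w5}): φ is false.
  w6 (successors {w0, w2, w6}): φ is false.
For instance, at w5:
  At w5: Dia r and Dia s is true, so not (Dia r and Dia s) is false.
    At w5: Dia r is true, Dia s is true, so Dia r and Dia s is true.
      At w5: Dia r requires r at some successor in {w3, w5}.
        r holds at w3, so Dia r is true at w5.
      At w5: Dia s requires s at some successor in {w3, w5}.
        s holds at w3, so Dia s is true at w5.

No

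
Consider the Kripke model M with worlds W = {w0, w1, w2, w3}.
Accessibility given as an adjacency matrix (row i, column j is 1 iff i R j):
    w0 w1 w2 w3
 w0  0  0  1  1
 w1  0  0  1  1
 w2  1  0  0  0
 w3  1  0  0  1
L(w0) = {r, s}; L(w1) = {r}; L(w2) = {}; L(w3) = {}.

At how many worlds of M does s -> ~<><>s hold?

3

Let φ = s -> ~<><>s. Evaluate φ at each world:
  w0 (successors {w2, w3}): φ is false.
  w1 (successors {w2, w3}): φ is true.
  w2 (successors {w0}): φ is true.
  w3 (successors {w0, w3}): φ is true.
For instance, at w3:
  At w3: s is false, ~<><>s is false, so s -> ~<><>s is true.
    At w3: <><>s is true, so ~<><>s is false.
      At w3: <><>s requires <>s at some successor in {w0, w3}.
        <>s holds at w3, so <><>s is true at w3.
Satisfying worlds: {w1, w2, w3}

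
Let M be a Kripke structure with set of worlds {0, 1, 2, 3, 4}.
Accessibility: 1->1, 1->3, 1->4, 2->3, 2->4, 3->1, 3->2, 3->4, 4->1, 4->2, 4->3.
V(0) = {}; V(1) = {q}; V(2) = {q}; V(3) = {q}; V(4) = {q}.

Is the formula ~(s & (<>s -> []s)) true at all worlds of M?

Recall that []ψ holds at a world iff ψ holds at every accessible world, and <>ψ holds iff ψ holds at some accessible world.
Let φ = ~(s & (<>s -> []s)). Evaluate φ at each world:
  0 (successors ∅): φ is true.
  1 (successors {1, 3, 4}): φ is true.
  2 (successors {3, 4}): φ is true.
  3 (successors {1, 2, 4}): φ is true.
  4 (successors {1, 2, 3}): φ is true.
For instance, at 1:
  At 1: s & (<>s -> []s) is false, so ~(s & (<>s -> []s)) is true.
    At 1: s is false, <>s -> []s is true, so s & (<>s -> []s) is false.
      At 1: <>s is false, []s is false, so <>s -> []s is true.

Yes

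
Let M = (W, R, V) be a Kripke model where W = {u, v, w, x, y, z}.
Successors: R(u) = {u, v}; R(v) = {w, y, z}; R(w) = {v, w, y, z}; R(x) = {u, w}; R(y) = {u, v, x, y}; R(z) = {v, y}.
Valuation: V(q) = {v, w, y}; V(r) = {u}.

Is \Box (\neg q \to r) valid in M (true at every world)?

Recall that \Box ψ holds at a world iff ψ holds at every accessible world, and \Diamond ψ holds iff ψ holds at some accessible world.
Let φ = \Box (\neg q \to r). Evaluate φ at each world:
  u (successors {u, v}): φ is true.
  v (successors {w, y, z}): φ is false.
  w (successors {v, w, y, z}): φ is false.
  x (successors {u, w}): φ is true.
  y (successors {u, v, x, y}): φ is false.
  z (successors {v, y}): φ is true.
Detail at v (counterexample):
  At v: \Box (\neg q \to r) requires \neg q \to r at every successor {w, y, z}.
    \neg q \to r fails at z, so \Box (\neg q \to r) is false at v.

No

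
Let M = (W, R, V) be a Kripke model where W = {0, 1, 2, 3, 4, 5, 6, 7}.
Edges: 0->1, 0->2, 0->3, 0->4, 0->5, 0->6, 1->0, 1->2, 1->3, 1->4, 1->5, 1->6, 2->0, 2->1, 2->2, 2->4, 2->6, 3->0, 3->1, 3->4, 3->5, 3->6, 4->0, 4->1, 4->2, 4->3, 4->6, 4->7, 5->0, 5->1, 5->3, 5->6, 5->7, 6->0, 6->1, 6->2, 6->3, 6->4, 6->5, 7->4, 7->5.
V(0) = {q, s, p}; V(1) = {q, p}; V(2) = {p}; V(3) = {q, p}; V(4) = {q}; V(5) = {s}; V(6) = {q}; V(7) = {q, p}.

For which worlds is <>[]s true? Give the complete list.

none

Let φ = <>[]s. Evaluate φ at each world:
  0 (successors {1, 2, 3, 4, 5, 6}): φ is false.
  1 (successors {0, 2, 3, 4, 5, 6}): φ is false.
  2 (successors {0, 1, 2, 4, 6}): φ is false.
  3 (successors {0, 1, 4, 5, 6}): φ is false.
  4 (successors {0, 1, 2, 3, 6, 7}): φ is false.
  5 (successors {0, 1, 3, 6, 7}): φ is false.
  6 (successors {0, 1, 2, 3, 4, 5}): φ is false.
  7 (successors {4, 5}): φ is false.
For instance, at 1:
  At 1: <>[]s requires []s at some successor in {0, 2, 3, 4, 5, 6}.
    At 0: []s is false.
    At 2: []s is false.
    At 3: []s is false.
    At 4: []s is false.
    At 5: []s is false.
    At 6: []s is false.
  So <>[]s is false at 1.
Satisfying worlds: none.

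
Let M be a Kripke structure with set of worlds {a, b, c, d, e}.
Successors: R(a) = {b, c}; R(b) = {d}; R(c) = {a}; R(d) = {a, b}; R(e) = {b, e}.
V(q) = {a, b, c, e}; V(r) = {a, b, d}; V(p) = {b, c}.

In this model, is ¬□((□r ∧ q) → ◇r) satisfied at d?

No

Recall that □ψ holds at a world iff ψ holds at every accessible world, and ◇ψ holds iff ψ holds at some accessible world.
At d: □((□r ∧ q) → ◇r) is true, so ¬□((□r ∧ q) → ◇r) is false.
  At d: □((□r ∧ q) → ◇r) requires (□r ∧ q) → ◇r at every successor {a, b}.
      At a: □r ∧ q is false, ◇r is true, so (□r ∧ q) → ◇r is true.
      At b: □r ∧ q is true, ◇r is true, so (□r ∧ q) → ◇r is true.
  So □((□r ∧ q) → ◇r) is true at d.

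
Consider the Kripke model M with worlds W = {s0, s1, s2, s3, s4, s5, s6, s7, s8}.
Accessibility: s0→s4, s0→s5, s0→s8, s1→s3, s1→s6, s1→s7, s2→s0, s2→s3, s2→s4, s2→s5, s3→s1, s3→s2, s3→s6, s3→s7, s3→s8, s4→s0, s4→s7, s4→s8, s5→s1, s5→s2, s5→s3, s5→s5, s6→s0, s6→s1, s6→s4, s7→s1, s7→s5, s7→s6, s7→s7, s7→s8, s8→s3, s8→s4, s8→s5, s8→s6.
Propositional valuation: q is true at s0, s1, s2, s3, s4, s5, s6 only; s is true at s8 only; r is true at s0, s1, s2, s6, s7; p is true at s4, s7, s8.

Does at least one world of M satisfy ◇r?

Recall that ◇ψ holds at a world iff ψ holds at some accessible world.
Let φ = ◇r. Evaluate φ at each world:
  s0 (successors {s4, s5, s8}): φ is false.
  s1 (successors {s3, s6, s7}): φ is true.
  s2 (successors {s0, s3, s4, s5}): φ is true.
  s3 (successors {s1, s2, s6, s7, s8}): φ is true.
  s4 (successors {s0, s7, s8}): φ is true.
  s5 (successors {s1, s2, s3, s5}): φ is true.
  s6 (successors {s0, s1, s4}): φ is true.
  s7 (successors {s1, s5, s6, s7, s8}): φ is true.
  s8 (successors {s3, s4, s5, s6}): φ is true.
Detail at s1 (witness):
  At s1: ◇r requires r at some successor in {s3, s6, s7}.
    r holds at s6, so ◇r is true at s1.

Yes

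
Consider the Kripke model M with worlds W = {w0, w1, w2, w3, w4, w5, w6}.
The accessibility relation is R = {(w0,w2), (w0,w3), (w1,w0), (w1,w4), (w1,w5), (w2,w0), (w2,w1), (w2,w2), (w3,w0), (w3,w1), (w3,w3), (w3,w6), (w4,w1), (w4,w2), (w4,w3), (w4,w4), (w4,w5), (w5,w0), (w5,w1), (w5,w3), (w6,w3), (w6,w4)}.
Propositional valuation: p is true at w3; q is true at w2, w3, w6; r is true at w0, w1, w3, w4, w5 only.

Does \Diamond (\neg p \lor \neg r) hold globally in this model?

Yes

Recall that \Diamond ψ holds at a world iff ψ holds at some accessible world.
Let φ = \Diamond (\neg p \lor \neg r). Evaluate φ at each world:
  w0 (successors {w2, w3}): φ is true.
  w1 (successors {w0, w4, w5}): φ is true.
  w2 (successors {w0, w1, w2}): φ is true.
  w3 (successors {w0, w1, w3, w6}): φ is true.
  w4 (successors {w1, w2, w3, w4, w5}): φ is true.
  w5 (successors {w0, w1, w3}): φ is true.
  w6 (successors {w3, w4}): φ is true.
For instance, at w0:
  At w0: \Diamond (\neg p \lor \neg r) requires \neg p \lor \neg r at some successor in {w2, w3}.
    \neg p \lor \neg r holds at w2, so \Diamond (\neg p \lor \neg r) is true at w0.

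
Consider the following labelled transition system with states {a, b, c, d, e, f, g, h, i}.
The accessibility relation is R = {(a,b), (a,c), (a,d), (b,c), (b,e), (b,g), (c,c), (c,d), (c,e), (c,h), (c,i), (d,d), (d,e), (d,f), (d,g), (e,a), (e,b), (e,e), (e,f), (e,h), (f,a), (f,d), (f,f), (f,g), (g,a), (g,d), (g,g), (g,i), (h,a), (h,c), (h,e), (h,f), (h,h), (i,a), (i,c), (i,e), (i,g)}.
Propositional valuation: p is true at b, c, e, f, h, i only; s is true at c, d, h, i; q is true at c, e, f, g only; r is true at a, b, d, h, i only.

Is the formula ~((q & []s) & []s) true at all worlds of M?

Let φ = ~((q & []s) & []s). Evaluate φ at each world:
  a (successors {b, c, d}): φ is true.
  b (successors {c, e, g}): φ is true.
  c (successors {c, d, e, h, i}): φ is true.
  d (successors {d, e, f, g}): φ is true.
  e (successors {a, b, e, f, h}): φ is true.
  f (successors {a, d, f, g}): φ is true.
  g (successors {a, d, g, i}): φ is true.
  h (successors {a, c, e, f, h}): φ is true.
  i (successors {a, c, e, g}): φ is true.
For instance, at g:
  At g: (q & []s) & []s is false, so ~((q & []s) & []s) is true.
    At g: q & []s is false, []s is false, so (q & []s) & []s is false.
      At g: q is true, []s is false, so q & []s is false.
      At g: []s requires s at every successor {a, d, g, i}.
        s fails at a, so []s is false at g.

Yes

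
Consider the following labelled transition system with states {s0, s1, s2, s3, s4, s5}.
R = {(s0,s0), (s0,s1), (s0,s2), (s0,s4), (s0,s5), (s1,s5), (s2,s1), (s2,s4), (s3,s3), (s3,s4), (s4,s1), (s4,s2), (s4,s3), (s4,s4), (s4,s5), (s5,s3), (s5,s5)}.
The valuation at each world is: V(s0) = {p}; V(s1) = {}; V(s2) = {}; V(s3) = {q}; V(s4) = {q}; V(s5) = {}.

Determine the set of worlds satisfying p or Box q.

Let φ = p or Box q. Evaluate φ at each world:
  s0 (successors {s0, s1, s2, s4, s5}): φ is true.
  s1 (successors {s5}): φ is false.
  s2 (successors {s1, s4}): φ is false.
  s3 (successors {s3, s4}): φ is true.
  s4 (successors {s1, s2, s3, s4, s5}): φ is false.
  s5 (successors {s3, s5}): φ is false.
For instance, at s2:
  At s2: p is false, Box q is false, so p or Box q is false.
    At s2: Box q requires q at every successor {s1, s4}.
      q fails at s1, so Box q is false at s2.
Satisfying worlds: {s0, s3}

s0, s3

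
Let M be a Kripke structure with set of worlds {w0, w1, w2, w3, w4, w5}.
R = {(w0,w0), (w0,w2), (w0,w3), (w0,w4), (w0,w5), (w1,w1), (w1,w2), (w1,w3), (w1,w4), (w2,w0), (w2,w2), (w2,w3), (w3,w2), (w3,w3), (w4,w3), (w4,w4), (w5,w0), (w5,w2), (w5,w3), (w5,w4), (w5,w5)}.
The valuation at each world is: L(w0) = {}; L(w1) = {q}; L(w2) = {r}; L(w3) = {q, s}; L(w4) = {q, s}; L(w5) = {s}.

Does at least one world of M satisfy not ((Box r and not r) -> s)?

Recall that Box ψ holds at a world iff ψ holds at every accessible world, and Dia ψ holds iff ψ holds at some accessible world.
Let φ = not ((Box r and not r) -> s). Evaluate φ at each world:
  w0 (successors {w0, w2, w3, w4, w5}): φ is false.
  w1 (successors {w1, w2, w3, w4}): φ is false.
  w2 (successors {w0, w2, w3}): φ is false.
  w3 (successors {w2, w3}): φ is false.
  w4 (successors {w3, w4}): φ is false.
  w5 (successors {w0, w2, w3, w4, w5}): φ is false.
For instance, at w0:
  At w0: (Box r and not r) -> s is true, so not ((Box r and not r) -> s) is false.
    At w0: Box r and not r is false, s is false, so (Box r and not r) -> s is true.
      At w0: Box r is false, not r is true, so Box r and not r is false.

No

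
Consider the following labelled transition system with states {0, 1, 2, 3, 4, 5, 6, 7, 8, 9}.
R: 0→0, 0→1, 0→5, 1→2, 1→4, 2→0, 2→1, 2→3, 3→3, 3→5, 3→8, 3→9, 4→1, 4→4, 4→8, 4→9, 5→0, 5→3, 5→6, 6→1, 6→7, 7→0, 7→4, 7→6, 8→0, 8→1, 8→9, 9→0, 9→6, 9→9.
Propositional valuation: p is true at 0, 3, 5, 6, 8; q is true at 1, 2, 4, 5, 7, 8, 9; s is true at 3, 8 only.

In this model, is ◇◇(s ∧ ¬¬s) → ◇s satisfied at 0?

At 0: ◇◇(s ∧ ¬¬s) is true, ◇s is false, so ◇◇(s ∧ ¬¬s) → ◇s is false.
  At 0: ◇◇(s ∧ ¬¬s) requires ◇(s ∧ ¬¬s) at some successor in {0, 1, 5}.
    ◇(s ∧ ¬¬s) holds at 5, so ◇◇(s ∧ ¬¬s) is true at 0.
      At 5: ◇(s ∧ ¬¬s) requires s ∧ ¬¬s at some successor in {0, 3, 6}.
        s ∧ ¬¬s holds at 3, so ◇(s ∧ ¬¬s) is true at 5.
  At 0: ◇s requires s at some successor in {0, 1, 5}.
    At 0: s is false.
    At 1: s is false.
    At 5: s is false.
  So ◇s is false at 0.

No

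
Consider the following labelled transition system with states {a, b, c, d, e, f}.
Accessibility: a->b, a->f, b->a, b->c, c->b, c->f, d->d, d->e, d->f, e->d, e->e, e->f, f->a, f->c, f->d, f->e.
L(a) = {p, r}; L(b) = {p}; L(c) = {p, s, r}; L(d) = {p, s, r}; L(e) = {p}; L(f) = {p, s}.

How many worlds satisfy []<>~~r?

4

Let φ = []<>~~r. Evaluate φ at each world:
  a (successors {b, f}): φ is true.
  b (successors {a, c}): φ is false.
  c (successors {b, f}): φ is true.
  d (successors {d, e, f}): φ is true.
  e (successors {d, e, f}): φ is true.
  f (successors {a, c, d, e}): φ is false.
For instance, at d:
  At d: []<>~~r requires <>~~r at every successor {d, e, f}.
      At d: <>~~r requires ~~r at some successor in {d, e, f}.
        ~~r holds at d, so <>~~r is true at d.
      At e: <>~~r requires ~~r at some successor in {d, e, f}.
        ~~r holds at d, so <>~~r is true at e.
      At f: <>~~r requires ~~r at some successor in {a, c, d, e}.
        ~~r holds at a, so <>~~r is true at f.
  So []<>~~r is true at d.
Satisfying worlds: {a, c, d, e}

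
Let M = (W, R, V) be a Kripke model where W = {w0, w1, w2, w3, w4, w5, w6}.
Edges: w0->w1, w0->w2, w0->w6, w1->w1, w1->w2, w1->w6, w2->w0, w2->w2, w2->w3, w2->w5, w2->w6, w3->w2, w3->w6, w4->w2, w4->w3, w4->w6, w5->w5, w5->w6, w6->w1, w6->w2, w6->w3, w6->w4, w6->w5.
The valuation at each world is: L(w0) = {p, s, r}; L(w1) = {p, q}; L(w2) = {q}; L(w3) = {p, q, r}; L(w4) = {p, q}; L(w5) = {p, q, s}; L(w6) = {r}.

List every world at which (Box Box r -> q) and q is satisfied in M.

Recall that Box ψ holds at a world iff ψ holds at every accessible world, and Dia ψ holds iff ψ holds at some accessible world.
Let φ = (Box Box r -> q) and q. Evaluate φ at each world:
  w0 (successors {w1, w2, w6}): φ is false.
  w1 (successors {w1, w2, w6}): φ is true.
  w2 (successors {w0, w2, w3, w5, w6}): φ is true.
  w3 (successors {w2, w6}): φ is true.
  w4 (successors {w2, w3, w6}): φ is true.
  w5 (successors {w5, w6}): φ is true.
  w6 (successors {w1, w2, w3, w4, w5}): φ is false.
For instance, at w1:
  At w1: Box Box r -> q is true, q is true, so (Box Box r -> q) and q is true.
    At w1: Box Box r is false, q is true, so Box Box r -> q is true.
      At w1: Box Box r requires Box r at every successor {w1, w2, w6}.
        Box r fails at w1, so Box Box r is false at w1.
Satisfying worlds: {w1, w2, w3, w4, w5}

w1, w2, w3, w4, w5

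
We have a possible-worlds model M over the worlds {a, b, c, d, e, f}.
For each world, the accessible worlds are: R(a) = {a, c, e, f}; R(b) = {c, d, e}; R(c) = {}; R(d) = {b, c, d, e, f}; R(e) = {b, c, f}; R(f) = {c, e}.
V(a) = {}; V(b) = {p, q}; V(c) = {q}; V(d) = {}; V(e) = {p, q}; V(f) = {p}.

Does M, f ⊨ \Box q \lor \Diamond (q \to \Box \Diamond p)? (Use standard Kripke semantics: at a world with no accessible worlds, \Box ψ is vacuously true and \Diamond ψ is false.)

Yes

At f: \Box q is true, \Diamond (q \to \Box \Diamond p) is true, so \Box q \lor \Diamond (q \to \Box \Diamond p) is true.
  At f: \Box q requires q at every successor {c, e}.
    At c: q is true.
    At e: q is true.
  So \Box q is true at f.
  At f: \Diamond (q \to \Box \Diamond p) requires q \to \Box \Diamond p at some successor in {c, e}.
    q \to \Box \Diamond p holds at c, so \Diamond (q \to \Box \Diamond p) is true at f.
      At c: q is true, \Box \Diamond p is true, so q \to \Box \Diamond p is true.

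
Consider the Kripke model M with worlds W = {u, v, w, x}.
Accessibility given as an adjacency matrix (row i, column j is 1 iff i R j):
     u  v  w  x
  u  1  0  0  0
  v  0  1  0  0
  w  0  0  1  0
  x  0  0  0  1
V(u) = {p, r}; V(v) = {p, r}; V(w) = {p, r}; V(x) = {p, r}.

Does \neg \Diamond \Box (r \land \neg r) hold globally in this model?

Let φ = \neg \Diamond \Box (r \land \neg r). Evaluate φ at each world:
  u (successors {u}): φ is true.
  v (successors {v}): φ is true.
  w (successors {w}): φ is true.
  x (successors {x}): φ is true.
For instance, at v:
  At v: \Diamond \Box (r \land \neg r) is false, so \neg \Diamond \Box (r \land \neg r) is true.
    At v: \Diamond \Box (r \land \neg r) requires \Box (r \land \neg r) at some successor in {v}.
      At v: \Box (r \land \neg r) is false.
    So \Diamond \Box (r \land \neg r) is false at v.

Yes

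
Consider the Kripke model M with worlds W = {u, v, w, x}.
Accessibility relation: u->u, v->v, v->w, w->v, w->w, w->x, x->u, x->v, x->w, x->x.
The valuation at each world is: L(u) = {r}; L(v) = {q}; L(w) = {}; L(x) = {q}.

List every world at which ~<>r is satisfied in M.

Let φ = ~<>r. Evaluate φ at each world:
  u (successors {u}): φ is false.
  v (successors {v, w}): φ is true.
  w (successors {v, w, x}): φ is true.
  x (successors {u, v, w, x}): φ is false.
For instance, at w:
  At w: <>r is false, so ~<>r is true.
    At w: <>r requires r at some successor in {v, w, x}.
      At v: r is false.
      At w: r is false.
      At x: r is false.
    So <>r is false at w.
Satisfying worlds: {v, w}

v, w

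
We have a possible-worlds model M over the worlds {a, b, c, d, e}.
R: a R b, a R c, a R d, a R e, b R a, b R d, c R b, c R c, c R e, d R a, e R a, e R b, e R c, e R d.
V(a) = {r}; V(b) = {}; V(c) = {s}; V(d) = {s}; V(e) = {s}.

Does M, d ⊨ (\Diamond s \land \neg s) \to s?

Yes

At d: \Diamond s \land \neg s is false, s is true, so (\Diamond s \land \neg s) \to s is true.
  At d: \Diamond s is false, \neg s is false, so \Diamond s \land \neg s is false.
    At d: \Diamond s requires s at some successor in {a}.
      At a: s is false.
    So \Diamond s is false at d.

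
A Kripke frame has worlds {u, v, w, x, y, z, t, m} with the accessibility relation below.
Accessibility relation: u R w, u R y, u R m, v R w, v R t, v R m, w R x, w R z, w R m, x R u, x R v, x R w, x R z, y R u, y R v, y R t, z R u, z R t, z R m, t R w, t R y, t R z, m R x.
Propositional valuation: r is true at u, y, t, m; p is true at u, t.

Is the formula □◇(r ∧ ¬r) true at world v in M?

No

At v: □◇(r ∧ ¬r) requires ◇(r ∧ ¬r) at every successor {w, t, m}.
  ◇(r ∧ ¬r) fails at w, so □◇(r ∧ ¬r) is false at v.
    At w: ◇(r ∧ ¬r) requires r ∧ ¬r at some successor in {x, z, m}.
      At x: r ∧ ¬r is false.
      At z: r ∧ ¬r is false.
      At m: r ∧ ¬r is false.
    So ◇(r ∧ ¬r) is false at w.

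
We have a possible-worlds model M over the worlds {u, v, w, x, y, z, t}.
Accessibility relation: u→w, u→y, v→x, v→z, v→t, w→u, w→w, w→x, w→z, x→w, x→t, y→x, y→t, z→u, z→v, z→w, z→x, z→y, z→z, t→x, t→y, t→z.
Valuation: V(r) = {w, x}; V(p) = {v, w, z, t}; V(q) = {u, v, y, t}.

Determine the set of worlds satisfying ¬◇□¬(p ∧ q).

t

Recall that □ψ holds at a world iff ψ holds at every accessible world, and ◇ψ holds iff ψ holds at some accessible world.
Let φ = ¬◇□¬(p ∧ q). Evaluate φ at each world:
  u (successors {w, y}): φ is false.
  v (successors {x, z, t}): φ is false.
  w (successors {u, w, x, z}): φ is false.
  x (successors {w, t}): φ is false.
  y (successors {x, t}): φ is false.
  z (successors {u, v, w, x, y, z}): φ is false.
  t (successors {x, y, z}): φ is true.
For instance, at x:
  At x: ◇□¬(p ∧ q) is true, so ¬◇□¬(p ∧ q) is false.
    At x: ◇□¬(p ∧ q) requires □¬(p ∧ q) at some successor in {w, t}.
      □¬(p ∧ q) holds at w, so ◇□¬(p ∧ q) is true at x.
Satisfying worlds: {t}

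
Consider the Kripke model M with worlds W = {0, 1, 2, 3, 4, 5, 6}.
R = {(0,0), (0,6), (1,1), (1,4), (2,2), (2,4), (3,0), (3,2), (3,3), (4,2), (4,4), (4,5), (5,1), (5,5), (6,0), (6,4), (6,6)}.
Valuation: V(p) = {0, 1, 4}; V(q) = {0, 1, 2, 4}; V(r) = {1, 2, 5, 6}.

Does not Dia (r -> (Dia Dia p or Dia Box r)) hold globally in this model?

Recall that Box ψ holds at a world iff ψ holds at every accessible world, and Dia ψ holds iff ψ holds at some accessible world.
Let φ = not Dia (r -> (Dia Dia p or Dia Box r)). Evaluate φ at each world:
  0 (successors {0, 6}): φ is false.
  1 (successors {1, 4}): φ is false.
  2 (successors {2, 4}): φ is false.
  3 (successors {0, 2, 3}): φ is false.
  4 (successors {2, 4, 5}): φ is false.
  5 (successors {1, 5}): φ is false.
  6 (successors {0, 4, 6}): φ is false.
Detail at 0 (counterexample):
  At 0: Dia (r -> (Dia Dia p or Dia Box r)) is true, so not Dia (r -> (Dia Dia p or Dia Box r)) is false.
    At 0: Dia (r -> (Dia Dia p or Dia Box r)) requires r -> (Dia Dia p or Dia Box r) at some successor in {0, 6}.
      r -> (Dia Dia p or Dia Box r) holds at 0, so Dia (r -> (Dia Dia p or Dia Box r)) is true at 0.

No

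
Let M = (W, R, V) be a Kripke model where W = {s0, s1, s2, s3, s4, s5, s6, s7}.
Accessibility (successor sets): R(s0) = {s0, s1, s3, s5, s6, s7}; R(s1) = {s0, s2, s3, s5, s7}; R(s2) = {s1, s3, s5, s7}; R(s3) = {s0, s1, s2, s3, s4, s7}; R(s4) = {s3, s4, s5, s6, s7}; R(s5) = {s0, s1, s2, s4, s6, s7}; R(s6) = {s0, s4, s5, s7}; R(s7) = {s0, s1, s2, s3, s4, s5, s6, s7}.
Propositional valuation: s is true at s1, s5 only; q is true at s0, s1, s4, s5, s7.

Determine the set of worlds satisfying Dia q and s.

Let φ = Dia q and s. Evaluate φ at each world:
  s0 (successors {s0, s1, s3, s5, s6, s7}): φ is false.
  s1 (successors {s0, s2, s3, s5, s7}): φ is true.
  s2 (successors {s1, s3, s5, s7}): φ is false.
  s3 (successors {s0, s1, s2, s3, s4, s7}): φ is false.
  s4 (successors {s3, s4, s5, s6, s7}): φ is false.
  s5 (successors {s0, s1, s2, s4, s6, s7}): φ is true.
  s6 (successors {s0, s4, s5, s7}): φ is false.
  s7 (successors {s0, s1, s2, s3, s4, s5, s6, s7}): φ is false.
For instance, at s0:
  At s0: Dia q is true, s is false, so Dia q and s is false.
    At s0: Dia q requires q at some successor in {s0, s1, s3, s5, s6, s7}.
      q holds at s0, so Dia q is true at s0.
Satisfying worlds: {s1, s5}

s1, s5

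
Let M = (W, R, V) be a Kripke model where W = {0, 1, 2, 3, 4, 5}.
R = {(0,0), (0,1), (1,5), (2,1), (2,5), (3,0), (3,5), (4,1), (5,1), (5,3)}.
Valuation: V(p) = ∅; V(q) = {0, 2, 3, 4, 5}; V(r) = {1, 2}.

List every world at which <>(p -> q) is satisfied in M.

Let φ = <>(p -> q). Evaluate φ at each world:
  0 (successors {0, 1}): φ is true.
  1 (successors {5}): φ is true.
  2 (successors {1, 5}): φ is true.
  3 (successors {0, 5}): φ is true.
  4 (successors {1}): φ is true.
  5 (successors {1, 3}): φ is true.
For instance, at 0:
  At 0: <>(p -> q) requires p -> q at some successor in {0, 1}.
    p -> q holds at 0, so <>(p -> q) is true at 0.
Satisfying worlds: {0, 1, 2, 3, 4, 5}

0, 1, 2, 3, 4, 5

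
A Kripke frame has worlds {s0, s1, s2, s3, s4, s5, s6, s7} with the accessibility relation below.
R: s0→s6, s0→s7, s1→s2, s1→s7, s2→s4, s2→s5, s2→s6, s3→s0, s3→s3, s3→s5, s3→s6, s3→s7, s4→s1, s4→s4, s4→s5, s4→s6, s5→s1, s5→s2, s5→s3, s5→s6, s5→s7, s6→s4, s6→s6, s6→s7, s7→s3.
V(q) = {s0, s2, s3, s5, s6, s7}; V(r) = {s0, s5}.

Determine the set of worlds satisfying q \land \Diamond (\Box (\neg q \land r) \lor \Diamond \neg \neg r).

s2, s3, s5, s6, s7

Let φ = q \land \Diamond (\Box (\neg q \land r) \lor \Diamond \neg \neg r). Evaluate φ at each world:
  s0 (successors {s6, s7}): φ is false.
  s1 (successors {s2, s7}): φ is false.
  s2 (successors {s4, s5, s6}): φ is true.
  s3 (successors {s0, s3, s5, s6, s7}): φ is true.
  s4 (successors {s1, s4, s5, s6}): φ is false.
  s5 (successors {s1, s2, s3, s6, s7}): φ is true.
  s6 (successors {s4, s6, s7}): φ is true.
  s7 (successors {s3}): φ is true.
For instance, at s7:
  At s7: q is true, \Diamond (\Box (\neg q \land r) \lor \Diamond \neg \neg r) is true, so q \land \Diamond (\Box (\neg q \land r) \lor \Diamond \neg \neg r) is true.
    At s7: \Diamond (\Box (\neg q \land r) \lor \Diamond \neg \neg r) requires \Box (\neg q \land r) \lor \Diamond \neg \neg r at some successor in {s3}.
      \Box (\neg q \land r) \lor \Diamond \neg \neg r holds at s3, so \Diamond (\Box (\neg q \land r) \lor \Diamond \neg \neg r) is true at s7.
Satisfying worlds: {s2, s3, s5, s6, s7}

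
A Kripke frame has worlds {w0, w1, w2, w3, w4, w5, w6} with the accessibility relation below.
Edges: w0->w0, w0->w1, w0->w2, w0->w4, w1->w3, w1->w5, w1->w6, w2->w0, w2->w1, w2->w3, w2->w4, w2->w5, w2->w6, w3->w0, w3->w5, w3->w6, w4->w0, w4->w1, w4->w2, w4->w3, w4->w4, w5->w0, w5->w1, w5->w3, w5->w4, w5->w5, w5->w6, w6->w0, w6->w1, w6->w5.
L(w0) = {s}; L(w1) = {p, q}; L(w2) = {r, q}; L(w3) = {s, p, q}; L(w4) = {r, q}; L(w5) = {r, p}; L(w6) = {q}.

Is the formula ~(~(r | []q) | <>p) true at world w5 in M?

At w5: ~(r | []q) | <>p is true, so ~(~(r | []q) | <>p) is false.
  At w5: ~(r | []q) is false, <>p is true, so ~(r | []q) | <>p is true.
    At w5: r | []q is true, so ~(r | []q) is false.
      At w5: r is true, []q is false, so r | []q is true.
    At w5: <>p requires p at some successor in {w0, w1, w3, w4, w5, w6}.
      p holds at w1, so <>p is true at w5.

No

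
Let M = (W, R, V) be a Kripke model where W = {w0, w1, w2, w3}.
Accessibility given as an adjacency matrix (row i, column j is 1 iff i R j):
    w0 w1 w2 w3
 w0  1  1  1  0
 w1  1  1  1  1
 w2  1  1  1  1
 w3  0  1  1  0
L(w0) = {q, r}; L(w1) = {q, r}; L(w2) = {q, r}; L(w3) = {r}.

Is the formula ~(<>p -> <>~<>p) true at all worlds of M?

No

Let φ = ~(<>p -> <>~<>p). Evaluate φ at each world:
  w0 (successors {w0, w1, w2}): φ is false.
  w1 (successors {w0, w1, w2, w3}): φ is false.
  w2 (successors {w0, w1, w2, w3}): φ is false.
  w3 (successors {w1, w2}): φ is false.
Detail at w0 (counterexample):
  At w0: <>p -> <>~<>p is true, so ~(<>p -> <>~<>p) is false.
    At w0: <>p is false, <>~<>p is true, so <>p -> <>~<>p is true.
      At w0: <>p requires p at some successor in {w0, w1, w2}.
        At w0: p is false.
        At w1: p is false.
        At w2: p is false.
      So <>p is false at w0.
      At w0: <>~<>p requires ~<>p at some successor in {w0, w1, w2}.
        ~<>p holds at w0, so <>~<>p is true at w0.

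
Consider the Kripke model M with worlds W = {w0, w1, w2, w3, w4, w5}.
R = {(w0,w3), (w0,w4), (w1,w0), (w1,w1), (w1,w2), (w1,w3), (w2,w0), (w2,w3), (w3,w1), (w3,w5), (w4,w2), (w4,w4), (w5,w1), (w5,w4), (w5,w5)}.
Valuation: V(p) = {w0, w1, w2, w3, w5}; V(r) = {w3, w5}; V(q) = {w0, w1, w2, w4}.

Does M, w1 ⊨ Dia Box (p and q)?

No

At w1: Dia Box (p and q) requires Box (p and q) at some successor in {w0, w1, w2, w3}.
  At w0: Box (p and q) is false.
  At w1: Box (p and q) is false.
  At w2: Box (p and q) is false.
  At w3: Box (p and q) is false.
So Dia Box (p and q) is false at w1.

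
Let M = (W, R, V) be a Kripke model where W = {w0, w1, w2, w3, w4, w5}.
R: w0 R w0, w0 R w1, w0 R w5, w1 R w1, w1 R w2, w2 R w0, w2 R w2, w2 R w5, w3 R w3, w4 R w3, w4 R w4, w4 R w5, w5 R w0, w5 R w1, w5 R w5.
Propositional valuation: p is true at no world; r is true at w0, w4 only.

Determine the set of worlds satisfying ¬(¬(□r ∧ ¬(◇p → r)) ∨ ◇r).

none

Recall that □ψ holds at a world iff ψ holds at every accessible world, and ◇ψ holds iff ψ holds at some accessible world.
Let φ = ¬(¬(□r ∧ ¬(◇p → r)) ∨ ◇r). Evaluate φ at each world:
  w0 (successors {w0, w1, w5}): φ is false.
  w1 (successors {w1, w2}): φ is false.
  w2 (successors {w0, w2, w5}): φ is false.
  w3 (successors {w3}): φ is false.
  w4 (successors {w3, w4, w5}): φ is false.
  w5 (successors {w0, w1, w5}): φ is false.
For instance, at w1:
  At w1: ¬(□r ∧ ¬(◇p → r)) ∨ ◇r is true, so ¬(¬(□r ∧ ¬(◇p → r)) ∨ ◇r) is false.
    At w1: ¬(□r ∧ ¬(◇p → r)) is true, ◇r is false, so ¬(□r ∧ ¬(◇p → r)) ∨ ◇r is true.
      At w1: □r ∧ ¬(◇p → r) is false, so ¬(□r ∧ ¬(◇p → r)) is true.
      At w1: ◇r requires r at some successor in {w1, w2}.
        At w1: r is false.
        At w2: r is false.
      So ◇r is false at w1.
Satisfying worlds: none.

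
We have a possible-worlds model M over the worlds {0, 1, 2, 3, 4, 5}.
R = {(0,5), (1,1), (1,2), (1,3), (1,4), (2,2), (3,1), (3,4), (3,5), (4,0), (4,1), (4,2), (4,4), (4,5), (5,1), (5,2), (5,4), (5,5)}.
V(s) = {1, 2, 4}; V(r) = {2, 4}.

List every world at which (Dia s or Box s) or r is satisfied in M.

Recall that Box ψ holds at a world iff ψ holds at every accessible world, and Dia ψ holds iff ψ holds at some accessible world.
Let φ = (Dia s or Box s) or r. Evaluate φ at each world:
  0 (successors {5}): φ is false.
  1 (successors {1, 2, 3, 4}): φ is true.
  2 (successors {2}): φ is true.
  3 (successors {1, 4, 5}): φ is true.
  4 (successors {0, 1, 2, 4, 5}): φ is true.
  5 (successors {1, 2, 4, 5}): φ is true.
For instance, at 1:
  At 1: Dia s or Box s is true, r is false, so (Dia s or Box s) or r is true.
    At 1: Dia s is true, Box s is false, so Dia s or Box s is true.
      At 1: Dia s requires s at some successor in {1, 2, 3, 4}.
        s holds at 1, so Dia s is true at 1.
      At 1: Box s requires s at every successor {1, 2, 3, 4}.
        s fails at 3, so Box s is false at 1.
Satisfying worlds: {1, 2, 3, 4, 5}

1, 2, 3, 4, 5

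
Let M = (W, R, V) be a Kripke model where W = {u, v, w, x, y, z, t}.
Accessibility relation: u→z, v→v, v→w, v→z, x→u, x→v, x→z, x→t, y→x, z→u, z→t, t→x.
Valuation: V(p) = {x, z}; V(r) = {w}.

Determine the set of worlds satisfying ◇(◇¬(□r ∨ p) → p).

u, v, x, y, z, t

Let φ = ◇(◇¬(□r ∨ p) → p). Evaluate φ at each world:
  u (successors {z}): φ is true.
  v (successors {v, w, z}): φ is true.
  w (successors ∅): φ is false.
  x (successors {u, v, z, t}): φ is true.
  y (successors {x}): φ is true.
  z (successors {u, t}): φ is true.
  t (successors {x}): φ is true.
For instance, at x:
  At x: ◇(◇¬(□r ∨ p) → p) requires ◇¬(□r ∨ p) → p at some successor in {u, v, z, t}.
    ◇¬(□r ∨ p) → p holds at u, so ◇(◇¬(□r ∨ p) → p) is true at x.
      At u: ◇¬(□r ∨ p) is false, p is false, so ◇¬(□r ∨ p) → p is true.
Satisfying worlds: {u, v, x, y, z, t}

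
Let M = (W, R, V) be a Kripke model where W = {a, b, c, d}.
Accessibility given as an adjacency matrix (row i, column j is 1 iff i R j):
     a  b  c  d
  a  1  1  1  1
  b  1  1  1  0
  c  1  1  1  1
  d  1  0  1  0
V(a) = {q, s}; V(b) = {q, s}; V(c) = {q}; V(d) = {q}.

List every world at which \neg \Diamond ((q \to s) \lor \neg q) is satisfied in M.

Recall that \Diamond ψ holds at a world iff ψ holds at some accessible world.
Let φ = \neg \Diamond ((q \to s) \lor \neg q). Evaluate φ at each world:
  a (successors {a, b, c, d}): φ is false.
  b (successors {a, b, c}): φ is false.
  c (successors {a, b, c, d}): φ is false.
  d (successors {a, c}): φ is false.
For instance, at d:
  At d: \Diamond ((q \to s) \lor \neg q) is true, so \neg \Diamond ((q \to s) \lor \neg q) is false.
    At d: \Diamond ((q \to s) \lor \neg q) requires (q \to s) \lor \neg q at some successor in {a, c}.
      (q \to s) \lor \neg q holds at a, so \Diamond ((q \to s) \lor \neg q) is true at d.
Satisfying worlds: none.

none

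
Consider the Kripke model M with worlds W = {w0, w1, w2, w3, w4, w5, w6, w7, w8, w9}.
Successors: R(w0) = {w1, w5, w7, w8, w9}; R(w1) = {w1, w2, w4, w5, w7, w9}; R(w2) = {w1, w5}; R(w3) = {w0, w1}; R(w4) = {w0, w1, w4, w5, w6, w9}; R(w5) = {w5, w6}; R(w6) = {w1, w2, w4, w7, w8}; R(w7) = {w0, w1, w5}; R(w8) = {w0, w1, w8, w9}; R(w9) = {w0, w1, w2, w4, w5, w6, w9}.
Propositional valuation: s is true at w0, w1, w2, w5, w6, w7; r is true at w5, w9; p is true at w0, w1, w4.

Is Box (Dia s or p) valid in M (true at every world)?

Yes

Let φ = Box (Dia s or p). Evaluate φ at each world:
  w0 (successors {w1, w5, w7, w8, w9}): φ is true.
  w1 (successors {w1, w2, w4, w5, w7, w9}): φ is true.
  w2 (successors {w1, w5}): φ is true.
  w3 (successors {w0, w1}): φ is true.
  w4 (successors {w0, w1, w4, w5, w6, w9}): φ is true.
  w5 (successors {w5, w6}): φ is true.
  w6 (successors {w1, w2, w4, w7, w8}): φ is true.
  w7 (successors {w0, w1, w5}): φ is true.
  w8 (successors {w0, w1, w8, w9}): φ is true.
  w9 (successors {w0, w1, w2, w4, w5, w6, w9}): φ is true.
For instance, at w9:
  At w9: Box (Dia s or p) requires Dia s or p at every successor {w0, w1, w2, w4, w5, w6, w9}.
    At w0: Dia s or p is true.
    At w1: Dia s or p is true.
    At w2: Dia s or p is true.
    At w4: Dia s or p is true.
    At w5: Dia s or p is true.
    At w6: Dia s or p is true.
    At w9: Dia s or p is true.
  So Box (Dia s or p) is true at w9.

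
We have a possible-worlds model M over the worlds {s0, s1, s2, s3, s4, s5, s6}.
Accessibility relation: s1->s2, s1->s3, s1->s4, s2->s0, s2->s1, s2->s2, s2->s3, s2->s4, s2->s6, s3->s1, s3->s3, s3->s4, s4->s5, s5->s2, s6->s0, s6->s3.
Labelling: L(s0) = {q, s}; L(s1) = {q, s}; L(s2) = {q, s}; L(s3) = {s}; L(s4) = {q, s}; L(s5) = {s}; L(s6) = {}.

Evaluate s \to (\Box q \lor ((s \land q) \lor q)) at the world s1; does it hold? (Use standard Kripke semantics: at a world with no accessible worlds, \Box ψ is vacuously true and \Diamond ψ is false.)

At s1: s is true, \Box q \lor ((s \land q) \lor q) is true, so s \to (\Box q \lor ((s \land q) \lor q)) is true.
  At s1: \Box q is false, (s \land q) \lor q is true, so \Box q \lor ((s \land q) \lor q) is true.
    At s1: \Box q requires q at every successor {s2, s3, s4}.
      q fails at s3, so \Box q is false at s1.

Yes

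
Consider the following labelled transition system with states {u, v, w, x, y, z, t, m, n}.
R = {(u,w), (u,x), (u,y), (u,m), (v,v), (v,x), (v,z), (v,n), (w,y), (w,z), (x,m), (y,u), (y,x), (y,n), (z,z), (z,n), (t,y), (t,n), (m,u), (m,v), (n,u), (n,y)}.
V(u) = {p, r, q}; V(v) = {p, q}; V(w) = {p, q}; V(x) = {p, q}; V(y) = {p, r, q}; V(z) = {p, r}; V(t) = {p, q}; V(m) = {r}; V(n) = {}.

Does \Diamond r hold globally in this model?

Let φ = \Diamond r. Evaluate φ at each world:
  u (successors {w, x, y, m}): φ is true.
  v (successors {v, x, z, n}): φ is true.
  w (successors {y, z}): φ is true.
  x (successors {m}): φ is true.
  y (successors {u, x, n}): φ is true.
  z (successors {z, n}): φ is true.
  t (successors {y, n}): φ is true.
  m (successors {u, v}): φ is true.
  n (successors {u, y}): φ is true.
For instance, at w:
  At w: \Diamond r requires r at some successor in {y, z}.
    r holds at y, so \Diamond r is true at w.

Yes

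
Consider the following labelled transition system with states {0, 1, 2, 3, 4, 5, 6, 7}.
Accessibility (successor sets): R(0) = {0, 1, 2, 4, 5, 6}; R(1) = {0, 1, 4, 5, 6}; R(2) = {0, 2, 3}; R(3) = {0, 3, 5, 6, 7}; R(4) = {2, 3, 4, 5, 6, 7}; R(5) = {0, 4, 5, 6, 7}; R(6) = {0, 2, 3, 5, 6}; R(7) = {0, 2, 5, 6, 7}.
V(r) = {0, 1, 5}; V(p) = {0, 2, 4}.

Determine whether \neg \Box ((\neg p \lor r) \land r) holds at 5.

Recall that \Box ψ holds at a world iff ψ holds at every accessible world, and \Diamond ψ holds iff ψ holds at some accessible world.
At 5: \Box ((\neg p \lor r) \land r) is false, so \neg \Box ((\neg p \lor r) \land r) is true.
  At 5: \Box ((\neg p \lor r) \land r) requires (\neg p \lor r) \land r at every successor {0, 4, 5, 6, 7}.
    (\neg p \lor r) \land r fails at 4, so \Box ((\neg p \lor r) \land r) is false at 5.

Yes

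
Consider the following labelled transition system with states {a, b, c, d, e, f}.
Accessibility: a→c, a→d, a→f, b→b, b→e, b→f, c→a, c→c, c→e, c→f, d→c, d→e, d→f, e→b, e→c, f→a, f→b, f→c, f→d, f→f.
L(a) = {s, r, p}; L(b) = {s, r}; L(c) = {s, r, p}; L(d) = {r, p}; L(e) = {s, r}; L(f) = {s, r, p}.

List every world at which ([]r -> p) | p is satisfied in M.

a, c, d, f

Let φ = ([]r -> p) | p. Evaluate φ at each world:
  a (successors {c, d, f}): φ is true.
  b (successors {b, e, f}): φ is false.
  c (successors {a, c, e, f}): φ is true.
  d (successors {c, e, f}): φ is true.
  e (successors {b, c}): φ is false.
  f (successors {a, b, c, d, f}): φ is true.
For instance, at b:
  At b: []r -> p is false, p is false, so ([]r -> p) | p is false.
    At b: []r is true, p is false, so []r -> p is false.
      At b: []r requires r at every successor {b, e, f}.
        At b: r is true.
        At e: r is true.
        At f: r is true.
      So []r is true at b.
Satisfying worlds: {a, c, d, f}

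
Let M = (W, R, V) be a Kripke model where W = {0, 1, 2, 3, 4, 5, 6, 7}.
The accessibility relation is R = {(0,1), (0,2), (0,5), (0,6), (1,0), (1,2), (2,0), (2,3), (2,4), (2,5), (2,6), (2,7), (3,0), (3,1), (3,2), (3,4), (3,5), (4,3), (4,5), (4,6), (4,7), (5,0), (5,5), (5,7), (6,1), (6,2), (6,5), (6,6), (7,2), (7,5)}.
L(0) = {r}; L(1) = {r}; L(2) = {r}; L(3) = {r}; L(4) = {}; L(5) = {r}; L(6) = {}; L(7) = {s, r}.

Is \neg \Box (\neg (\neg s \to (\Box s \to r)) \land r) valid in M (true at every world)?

Yes

Let φ = \neg \Box (\neg (\neg s \to (\Box s \to r)) \land r). Evaluate φ at each world:
  0 (successors {1, 2, 5, 6}): φ is true.
  1 (successors {0, 2}): φ is true.
  2 (successors {0, 3, 4, 5, 6, 7}): φ is true.
  3 (successors {0, 1, 2, 4, 5}): φ is true.
  4 (successors {3, 5, 6, 7}): φ is true.
  5 (successors {0, 5, 7}): φ is true.
  6 (successors {1, 2, 5, 6}): φ is true.
  7 (successors {2, 5}): φ is true.
For instance, at 2:
  At 2: \Box (\neg (\neg s \to (\Box s \to r)) \land r) is false, so \neg \Box (\neg (\neg s \to (\Box s \to r)) \land r) is true.
    At 2: \Box (\neg (\neg s \to (\Box s \to r)) \land r) requires \neg (\neg s \to (\Box s \to r)) \land r at every successor {0, 3, 4, 5, 6, 7}.
      \neg (\neg s \to (\Box s \to r)) \land r fails at 0, so \Box (\neg (\neg s \to (\Box s \to r)) \land r) is false at 2.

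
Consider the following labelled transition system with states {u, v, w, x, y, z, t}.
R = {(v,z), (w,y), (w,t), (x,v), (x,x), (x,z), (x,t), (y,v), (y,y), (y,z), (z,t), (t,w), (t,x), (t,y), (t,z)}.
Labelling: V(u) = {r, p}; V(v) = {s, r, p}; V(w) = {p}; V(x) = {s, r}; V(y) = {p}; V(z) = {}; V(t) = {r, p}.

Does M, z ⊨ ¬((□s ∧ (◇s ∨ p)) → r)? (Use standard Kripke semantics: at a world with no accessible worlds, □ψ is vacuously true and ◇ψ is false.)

No

At z: (□s ∧ (◇s ∨ p)) → r is true, so ¬((□s ∧ (◇s ∨ p)) → r) is false.
  At z: □s ∧ (◇s ∨ p) is false, r is false, so (□s ∧ (◇s ∨ p)) → r is true.
    At z: □s is false, ◇s ∨ p is false, so □s ∧ (◇s ∨ p) is false.
      At z: □s requires s at every successor {t}.
        s fails at t, so □s is false at z.
      At z: ◇s is false, p is false, so ◇s ∨ p is false.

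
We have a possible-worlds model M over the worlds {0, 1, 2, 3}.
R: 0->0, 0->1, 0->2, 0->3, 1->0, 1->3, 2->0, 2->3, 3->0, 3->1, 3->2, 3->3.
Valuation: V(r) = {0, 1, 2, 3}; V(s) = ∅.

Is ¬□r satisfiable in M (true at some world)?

No

Let φ = ¬□r. Evaluate φ at each world:
  0 (successors {0, 1, 2, 3}): φ is false.
  1 (successors {0, 3}): φ is false.
  2 (successors {0, 3}): φ is false.
  3 (successors {0, 1, 2, 3}): φ is false.
For instance, at 1:
  At 1: □r is true, so ¬□r is false.
    At 1: □r requires r at every successor {0, 3}.
      At 0: r is true.
      At 3: r is true.
    So □r is true at 1.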